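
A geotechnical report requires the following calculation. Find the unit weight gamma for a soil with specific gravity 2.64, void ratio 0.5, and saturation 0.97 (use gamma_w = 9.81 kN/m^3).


Using gamma = gamma_w * (Gs + S*e) / (1 + e)
Numerator: Gs + S*e = 2.64 + 0.97*0.5 = 3.125
Denominator: 1 + e = 1 + 0.5 = 1.5
gamma = 9.81 * 3.125 / 1.5
gamma = 20.438 kN/m^3


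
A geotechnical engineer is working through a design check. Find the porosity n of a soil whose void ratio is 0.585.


Result: 0.3691

Derivation:
Using the relation n = e / (1 + e)
n = 0.585 / (1 + 0.585)
n = 0.585 / 1.585
n = 0.3691


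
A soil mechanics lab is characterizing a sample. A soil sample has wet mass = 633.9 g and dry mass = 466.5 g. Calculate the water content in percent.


Using w = (m_wet - m_dry) / m_dry * 100
m_wet - m_dry = 633.9 - 466.5 = 167.4 g
w = 167.4 / 466.5 * 100
w = 35.88 %


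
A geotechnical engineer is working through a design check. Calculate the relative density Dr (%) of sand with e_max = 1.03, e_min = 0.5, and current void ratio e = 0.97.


Using Dr = (e_max - e) / (e_max - e_min) * 100
e_max - e = 1.03 - 0.97 = 0.06
e_max - e_min = 1.03 - 0.5 = 0.53
Dr = 0.06 / 0.53 * 100
Dr = 11.32 %


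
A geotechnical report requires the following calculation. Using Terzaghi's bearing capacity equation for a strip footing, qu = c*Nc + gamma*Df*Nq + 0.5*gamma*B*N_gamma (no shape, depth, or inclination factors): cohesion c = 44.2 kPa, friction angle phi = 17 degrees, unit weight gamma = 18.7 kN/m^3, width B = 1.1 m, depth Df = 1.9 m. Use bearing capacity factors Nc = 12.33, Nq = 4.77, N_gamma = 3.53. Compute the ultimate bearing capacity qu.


Compute qu = c*Nc + gamma*Df*Nq + 0.5*gamma*B*N_gamma
Term 1: 44.2 * 12.33 = 544.986
Term 2: 18.7 * 1.9 * 4.77 = 169.4781
Term 3: 0.5 * 18.7 * 1.1 * 3.53 = 36.30605
qu = 544.986 + 169.4781 + 36.30605
qu = 750.77 kPa


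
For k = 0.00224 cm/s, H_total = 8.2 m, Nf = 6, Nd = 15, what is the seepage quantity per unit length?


Convert k to m/s for unit consistency with H:
k = 0.00224 cm/s = 0.00224 / 100 m/s = 2.24e-05 m/s
Using q = k * H * Nf / Nd
Nf / Nd = 6 / 15 = 0.4
q = 2.24e-05 * 8.2 * 0.4
q = 7.347e-05 m^3/s per m


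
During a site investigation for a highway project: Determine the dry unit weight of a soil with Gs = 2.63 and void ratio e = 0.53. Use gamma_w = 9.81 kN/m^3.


Result: 16.863 kN/m^3

Derivation:
Using gamma_d = Gs * gamma_w / (1 + e)
gamma_d = 2.63 * 9.81 / (1 + 0.53)
gamma_d = 2.63 * 9.81 / 1.53
gamma_d = 16.863 kN/m^3


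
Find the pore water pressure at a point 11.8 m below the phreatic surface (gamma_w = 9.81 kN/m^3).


Using u = gamma_w * h_w
u = 9.81 * 11.8
u = 115.76 kPa


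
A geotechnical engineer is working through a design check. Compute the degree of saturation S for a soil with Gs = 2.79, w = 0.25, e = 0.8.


Result: 0.8719

Derivation:
Using S = Gs * w / e
S = 2.79 * 0.25 / 0.8
S = 0.8719


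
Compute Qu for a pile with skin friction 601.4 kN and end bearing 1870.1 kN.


Using Qu = Qf + Qb
Qu = 601.4 + 1870.1
Qu = 2471.5 kN


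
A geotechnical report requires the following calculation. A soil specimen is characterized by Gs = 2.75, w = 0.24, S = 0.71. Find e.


Result: 0.9296

Derivation:
Using the relation e = Gs * w / S
e = 2.75 * 0.24 / 0.71
e = 0.9296


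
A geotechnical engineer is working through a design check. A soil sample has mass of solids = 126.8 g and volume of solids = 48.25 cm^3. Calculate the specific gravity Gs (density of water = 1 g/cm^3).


Using Gs = m_s / (V_s * rho_w)
Since rho_w = 1 g/cm^3:
Gs = 126.8 / 48.25
Gs = 2.628


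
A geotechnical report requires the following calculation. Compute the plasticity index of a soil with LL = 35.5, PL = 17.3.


Result: 18.2

Derivation:
Using PI = LL - PL
PI = 35.5 - 17.3
PI = 18.2


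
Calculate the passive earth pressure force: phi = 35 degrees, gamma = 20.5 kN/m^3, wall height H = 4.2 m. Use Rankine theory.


Compute passive earth pressure coefficient:
Kp = tan^2(45 + phi/2) = tan^2(62.5) = 3.690172
Compute passive force:
Pp = 0.5 * Kp * gamma * H^2
Pp = 0.5 * 3.690172 * 20.5 * 4.2^2
Pp = 667.22 kN/m


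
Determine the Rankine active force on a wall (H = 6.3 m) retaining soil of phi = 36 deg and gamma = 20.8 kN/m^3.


Compute active earth pressure coefficient:
Ka = tan^2(45 - phi/2) = tan^2(27.0) = 0.259616
Compute active force:
Pa = 0.5 * Ka * gamma * H^2
Pa = 0.5 * 0.259616 * 20.8 * 6.3^2
Pa = 107.16 kN/m


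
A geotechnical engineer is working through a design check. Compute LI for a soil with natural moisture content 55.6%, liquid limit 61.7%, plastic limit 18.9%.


First compute the plasticity index:
PI = LL - PL = 61.7 - 18.9 = 42.8
Then compute the liquidity index:
LI = (w - PL) / PI
LI = (55.6 - 18.9) / 42.8
LI = 0.857


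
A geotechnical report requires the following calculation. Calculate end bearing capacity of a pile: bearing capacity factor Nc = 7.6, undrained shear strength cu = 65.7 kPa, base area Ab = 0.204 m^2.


Result: 101.86 kN

Derivation:
Using Qb = Nc * cu * Ab
Qb = 7.6 * 65.7 * 0.204
Qb = 101.86 kN


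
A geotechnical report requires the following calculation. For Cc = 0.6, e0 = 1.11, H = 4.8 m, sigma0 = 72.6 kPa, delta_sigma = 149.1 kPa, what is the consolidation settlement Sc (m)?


Using Sc = Cc * H / (1 + e0) * log10((sigma0 + delta_sigma) / sigma0)
Stress ratio = (72.6 + 149.1) / 72.6 = 3.05372
log10(3.05372) = 0.484829
Cc * H / (1 + e0) = 0.6 * 4.8 / (1 + 1.11) = 1.36493
Sc = 1.36493 * 0.484829
Sc = 0.6618 m


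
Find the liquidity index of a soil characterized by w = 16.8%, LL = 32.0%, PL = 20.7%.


First compute the plasticity index:
PI = LL - PL = 32.0 - 20.7 = 11.3
Then compute the liquidity index:
LI = (w - PL) / PI
LI = (16.8 - 20.7) / 11.3
LI = -0.345


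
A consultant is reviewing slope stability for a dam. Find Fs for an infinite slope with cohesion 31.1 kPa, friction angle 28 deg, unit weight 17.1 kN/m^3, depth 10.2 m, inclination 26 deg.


Using Fs = c / (gamma*H*sin(beta)*cos(beta)) + tan(phi)/tan(beta)
Cohesion contribution = 31.1 / (17.1*10.2*sin(26)*cos(26))
Cohesion contribution = 0.452545
Friction contribution = tan(28)/tan(26) = 1.09017
Fs = 0.452545 + 1.09017
Fs = 1.543


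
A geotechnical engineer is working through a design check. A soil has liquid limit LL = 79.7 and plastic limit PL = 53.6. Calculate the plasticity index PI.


Using PI = LL - PL
PI = 79.7 - 53.6
PI = 26.1


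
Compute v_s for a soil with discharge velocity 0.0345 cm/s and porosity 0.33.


Using v_s = v_d / n
v_s = 0.0345 / 0.33
v_s = 0.10455 cm/s


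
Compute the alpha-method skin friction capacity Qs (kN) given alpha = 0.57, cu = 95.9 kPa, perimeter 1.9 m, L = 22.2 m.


Using Qs = alpha * cu * perimeter * L
Qs = 0.57 * 95.9 * 1.9 * 22.2
Qs = 2305.69 kN


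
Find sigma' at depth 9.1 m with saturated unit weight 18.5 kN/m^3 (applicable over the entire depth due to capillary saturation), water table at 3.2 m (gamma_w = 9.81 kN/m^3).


Total stress = gamma_sat * depth
sigma = 18.5 * 9.1 = 168.35 kPa
Pore water pressure u = gamma_w * (depth - d_wt)
u = 9.81 * (9.1 - 3.2) = 57.879 kPa
Effective stress = sigma - u
sigma' = 168.35 - 57.879 = 110.47 kPa


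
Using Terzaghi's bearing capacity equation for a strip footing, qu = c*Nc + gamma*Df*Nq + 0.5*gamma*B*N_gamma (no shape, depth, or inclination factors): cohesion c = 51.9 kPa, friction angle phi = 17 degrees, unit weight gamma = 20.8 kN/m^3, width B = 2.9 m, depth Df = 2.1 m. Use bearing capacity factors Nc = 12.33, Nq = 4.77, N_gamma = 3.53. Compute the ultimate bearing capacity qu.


Compute qu = c*Nc + gamma*Df*Nq + 0.5*gamma*B*N_gamma
Term 1: 51.9 * 12.33 = 639.927
Term 2: 20.8 * 2.1 * 4.77 = 208.3536
Term 3: 0.5 * 20.8 * 2.9 * 3.53 = 106.4648
qu = 639.927 + 208.3536 + 106.4648
qu = 954.75 kPa


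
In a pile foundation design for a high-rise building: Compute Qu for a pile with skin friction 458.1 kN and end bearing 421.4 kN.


Result: 879.5 kN

Derivation:
Using Qu = Qf + Qb
Qu = 458.1 + 421.4
Qu = 879.5 kN


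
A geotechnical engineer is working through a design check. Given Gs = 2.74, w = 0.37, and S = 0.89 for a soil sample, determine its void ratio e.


Result: 1.1391

Derivation:
Using the relation e = Gs * w / S
e = 2.74 * 0.37 / 0.89
e = 1.1391


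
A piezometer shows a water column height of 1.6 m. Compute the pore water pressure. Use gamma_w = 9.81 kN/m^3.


Result: 15.7 kPa

Derivation:
Using u = gamma_w * h_w
u = 9.81 * 1.6
u = 15.7 kPa


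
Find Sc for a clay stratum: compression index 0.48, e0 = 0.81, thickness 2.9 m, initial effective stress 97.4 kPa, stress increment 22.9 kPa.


Result: 0.0705 m

Derivation:
Using Sc = Cc * H / (1 + e0) * log10((sigma0 + delta_sigma) / sigma0)
Stress ratio = (97.4 + 22.9) / 97.4 = 1.23511
log10(1.23511) = 0.0917067
Cc * H / (1 + e0) = 0.48 * 2.9 / (1 + 0.81) = 0.769061
Sc = 0.769061 * 0.0917067
Sc = 0.0705 m


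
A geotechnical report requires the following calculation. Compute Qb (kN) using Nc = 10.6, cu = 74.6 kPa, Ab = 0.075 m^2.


Using Qb = Nc * cu * Ab
Qb = 10.6 * 74.6 * 0.075
Qb = 59.31 kN


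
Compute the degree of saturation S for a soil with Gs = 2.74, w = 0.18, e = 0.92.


Using S = Gs * w / e
S = 2.74 * 0.18 / 0.92
S = 0.5361


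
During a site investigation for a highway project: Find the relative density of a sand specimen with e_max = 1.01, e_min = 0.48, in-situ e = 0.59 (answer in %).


Result: 79.25 %

Derivation:
Using Dr = (e_max - e) / (e_max - e_min) * 100
e_max - e = 1.01 - 0.59 = 0.42
e_max - e_min = 1.01 - 0.48 = 0.53
Dr = 0.42 / 0.53 * 100
Dr = 79.25 %


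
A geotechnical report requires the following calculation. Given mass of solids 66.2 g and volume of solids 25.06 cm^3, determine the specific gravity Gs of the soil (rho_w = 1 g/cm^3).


Result: 2.642

Derivation:
Using Gs = m_s / (V_s * rho_w)
Since rho_w = 1 g/cm^3:
Gs = 66.2 / 25.06
Gs = 2.642


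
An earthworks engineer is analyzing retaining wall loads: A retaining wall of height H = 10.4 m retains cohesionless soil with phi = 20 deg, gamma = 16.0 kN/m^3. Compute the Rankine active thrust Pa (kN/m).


Compute active earth pressure coefficient:
Ka = tan^2(45 - phi/2) = tan^2(35.0) = 0.490291
Compute active force:
Pa = 0.5 * Ka * gamma * H^2
Pa = 0.5 * 0.490291 * 16.0 * 10.4^2
Pa = 424.24 kN/m


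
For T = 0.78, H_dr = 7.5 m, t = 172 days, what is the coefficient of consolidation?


Result: 0.25509 m^2/day

Derivation:
Using cv = T * H_dr^2 / t
H_dr^2 = 7.5^2 = 56.25
cv = 0.78 * 56.25 / 172
cv = 0.25509 m^2/day


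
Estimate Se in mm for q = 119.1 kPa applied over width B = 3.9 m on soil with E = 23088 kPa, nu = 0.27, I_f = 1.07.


Result: 19.957 mm

Derivation:
Using Se = q * B * (1 - nu^2) * I_f / E
1 - nu^2 = 1 - 0.27^2 = 0.9271
Se = 119.1 * 3.9 * 0.9271 * 1.07 / 23088
Se = 0.019957 m
Convert to mm: Se = 0.019957 * 1000 = 19.957 mm


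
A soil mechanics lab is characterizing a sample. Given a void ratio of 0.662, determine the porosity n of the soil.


Using the relation n = e / (1 + e)
n = 0.662 / (1 + 0.662)
n = 0.662 / 1.662
n = 0.3983


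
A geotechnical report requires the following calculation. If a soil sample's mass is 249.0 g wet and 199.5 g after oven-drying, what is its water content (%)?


Using w = (m_wet - m_dry) / m_dry * 100
m_wet - m_dry = 249.0 - 199.5 = 49.5 g
w = 49.5 / 199.5 * 100
w = 24.81 %


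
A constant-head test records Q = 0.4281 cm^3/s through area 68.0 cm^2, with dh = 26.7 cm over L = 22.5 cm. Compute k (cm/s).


Result: 0.005305 cm/s

Derivation:
Compute hydraulic gradient:
i = dh / L = 26.7 / 22.5 = 1.18667
Then apply Darcy's law:
k = Q / (A * i)
k = 0.4281 / (68.0 * 1.18667)
k = 0.4281 / 80.6933
k = 0.005305 cm/s


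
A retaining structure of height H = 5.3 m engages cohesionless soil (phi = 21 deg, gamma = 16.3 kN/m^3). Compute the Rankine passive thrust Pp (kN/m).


Compute passive earth pressure coefficient:
Kp = tan^2(45 + phi/2) = tan^2(55.5) = 2.117051
Compute passive force:
Pp = 0.5 * Kp * gamma * H^2
Pp = 0.5 * 2.117051 * 16.3 * 5.3^2
Pp = 484.66 kN/m


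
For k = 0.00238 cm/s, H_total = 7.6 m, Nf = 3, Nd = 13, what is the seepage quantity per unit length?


Convert k to m/s for unit consistency with H:
k = 0.00238 cm/s = 0.00238 / 100 m/s = 2.38e-05 m/s
Using q = k * H * Nf / Nd
Nf / Nd = 3 / 13 = 0.2308
q = 2.38e-05 * 7.6 * 0.2308
q = 4.174e-05 m^3/s per m


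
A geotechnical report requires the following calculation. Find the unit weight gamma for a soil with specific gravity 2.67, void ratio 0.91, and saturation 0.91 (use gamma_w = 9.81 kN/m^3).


Using gamma = gamma_w * (Gs + S*e) / (1 + e)
Numerator: Gs + S*e = 2.67 + 0.91*0.91 = 3.4981
Denominator: 1 + e = 1 + 0.91 = 1.91
gamma = 9.81 * 3.4981 / 1.91
gamma = 17.967 kN/m^3


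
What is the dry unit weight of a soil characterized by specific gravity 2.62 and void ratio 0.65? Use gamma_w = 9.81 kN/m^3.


Using gamma_d = Gs * gamma_w / (1 + e)
gamma_d = 2.62 * 9.81 / (1 + 0.65)
gamma_d = 2.62 * 9.81 / 1.65
gamma_d = 15.577 kN/m^3


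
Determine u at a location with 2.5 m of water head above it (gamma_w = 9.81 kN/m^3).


Result: 24.53 kPa

Derivation:
Using u = gamma_w * h_w
u = 9.81 * 2.5
u = 24.53 kPa


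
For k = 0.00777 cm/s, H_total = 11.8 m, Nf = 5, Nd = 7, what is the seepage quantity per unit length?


Convert k to m/s for unit consistency with H:
k = 0.00777 cm/s = 0.00777 / 100 m/s = 7.77e-05 m/s
Using q = k * H * Nf / Nd
Nf / Nd = 5 / 7 = 0.7143
q = 7.77e-05 * 11.8 * 0.7143
q = 0.0006549 m^3/s per m


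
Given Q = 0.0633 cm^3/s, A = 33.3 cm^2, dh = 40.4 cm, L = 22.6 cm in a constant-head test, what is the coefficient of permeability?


Compute hydraulic gradient:
i = dh / L = 40.4 / 22.6 = 1.78761
Then apply Darcy's law:
k = Q / (A * i)
k = 0.0633 / (33.3 * 1.78761)
k = 0.0633 / 59.5274
k = 0.001063 cm/s


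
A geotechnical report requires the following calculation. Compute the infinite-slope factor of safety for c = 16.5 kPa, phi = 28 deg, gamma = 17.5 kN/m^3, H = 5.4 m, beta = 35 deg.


Using Fs = c / (gamma*H*sin(beta)*cos(beta)) + tan(phi)/tan(beta)
Cohesion contribution = 16.5 / (17.5*5.4*sin(35)*cos(35))
Cohesion contribution = 0.371618
Friction contribution = tan(28)/tan(35) = 0.75936
Fs = 0.371618 + 0.75936
Fs = 1.131


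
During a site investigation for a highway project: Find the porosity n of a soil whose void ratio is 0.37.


Result: 0.2701

Derivation:
Using the relation n = e / (1 + e)
n = 0.37 / (1 + 0.37)
n = 0.37 / 1.37
n = 0.2701


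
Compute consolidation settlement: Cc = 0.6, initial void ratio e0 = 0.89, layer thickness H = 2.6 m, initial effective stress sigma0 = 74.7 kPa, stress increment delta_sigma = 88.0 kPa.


Using Sc = Cc * H / (1 + e0) * log10((sigma0 + delta_sigma) / sigma0)
Stress ratio = (74.7 + 88.0) / 74.7 = 2.17805
log10(2.17805) = 0.338067
Cc * H / (1 + e0) = 0.6 * 2.6 / (1 + 0.89) = 0.825397
Sc = 0.825397 * 0.338067
Sc = 0.279 m


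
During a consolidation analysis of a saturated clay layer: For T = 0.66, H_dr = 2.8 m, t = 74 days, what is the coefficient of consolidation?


Using cv = T * H_dr^2 / t
H_dr^2 = 2.8^2 = 7.84
cv = 0.66 * 7.84 / 74
cv = 0.06992 m^2/day


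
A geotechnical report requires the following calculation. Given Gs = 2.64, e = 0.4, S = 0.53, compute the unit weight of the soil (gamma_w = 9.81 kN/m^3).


Result: 19.984 kN/m^3

Derivation:
Using gamma = gamma_w * (Gs + S*e) / (1 + e)
Numerator: Gs + S*e = 2.64 + 0.53*0.4 = 2.852
Denominator: 1 + e = 1 + 0.4 = 1.4
gamma = 9.81 * 2.852 / 1.4
gamma = 19.984 kN/m^3


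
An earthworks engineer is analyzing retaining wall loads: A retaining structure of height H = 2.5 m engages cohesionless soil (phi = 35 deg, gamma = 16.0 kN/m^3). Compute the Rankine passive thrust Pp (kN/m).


Compute passive earth pressure coefficient:
Kp = tan^2(45 + phi/2) = tan^2(62.5) = 3.690172
Compute passive force:
Pp = 0.5 * Kp * gamma * H^2
Pp = 0.5 * 3.690172 * 16.0 * 2.5^2
Pp = 184.51 kN/m


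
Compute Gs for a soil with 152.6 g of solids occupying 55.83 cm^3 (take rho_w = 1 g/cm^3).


Result: 2.733

Derivation:
Using Gs = m_s / (V_s * rho_w)
Since rho_w = 1 g/cm^3:
Gs = 152.6 / 55.83
Gs = 2.733


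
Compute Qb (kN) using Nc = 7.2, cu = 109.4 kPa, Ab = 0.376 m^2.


Result: 296.17 kN

Derivation:
Using Qb = Nc * cu * Ab
Qb = 7.2 * 109.4 * 0.376
Qb = 296.17 kN


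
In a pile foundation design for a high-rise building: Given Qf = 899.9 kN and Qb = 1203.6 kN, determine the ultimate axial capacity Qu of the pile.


Using Qu = Qf + Qb
Qu = 899.9 + 1203.6
Qu = 2103.5 kN


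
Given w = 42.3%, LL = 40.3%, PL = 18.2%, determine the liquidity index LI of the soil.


First compute the plasticity index:
PI = LL - PL = 40.3 - 18.2 = 22.1
Then compute the liquidity index:
LI = (w - PL) / PI
LI = (42.3 - 18.2) / 22.1
LI = 1.09


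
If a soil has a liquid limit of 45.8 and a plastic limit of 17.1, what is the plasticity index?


Using PI = LL - PL
PI = 45.8 - 17.1
PI = 28.7


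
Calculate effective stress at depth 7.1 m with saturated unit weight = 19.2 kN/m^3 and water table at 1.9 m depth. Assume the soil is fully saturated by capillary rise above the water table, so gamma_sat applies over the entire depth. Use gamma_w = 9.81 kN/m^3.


Total stress = gamma_sat * depth
sigma = 19.2 * 7.1 = 136.32 kPa
Pore water pressure u = gamma_w * (depth - d_wt)
u = 9.81 * (7.1 - 1.9) = 51.012 kPa
Effective stress = sigma - u
sigma' = 136.32 - 51.012 = 85.31 kPa


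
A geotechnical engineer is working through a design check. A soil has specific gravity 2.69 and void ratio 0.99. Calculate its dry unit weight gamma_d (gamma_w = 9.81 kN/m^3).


Using gamma_d = Gs * gamma_w / (1 + e)
gamma_d = 2.69 * 9.81 / (1 + 0.99)
gamma_d = 2.69 * 9.81 / 1.99
gamma_d = 13.261 kN/m^3


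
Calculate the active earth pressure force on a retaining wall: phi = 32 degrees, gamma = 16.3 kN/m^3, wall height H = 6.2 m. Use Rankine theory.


Result: 96.26 kN/m

Derivation:
Compute active earth pressure coefficient:
Ka = tan^2(45 - phi/2) = tan^2(29.0) = 0.307259
Compute active force:
Pa = 0.5 * Ka * gamma * H^2
Pa = 0.5 * 0.307259 * 16.3 * 6.2^2
Pa = 96.26 kN/m


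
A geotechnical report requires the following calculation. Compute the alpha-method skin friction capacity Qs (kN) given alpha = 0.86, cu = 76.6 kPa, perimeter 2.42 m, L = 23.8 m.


Using Qs = alpha * cu * perimeter * L
Qs = 0.86 * 76.6 * 2.42 * 23.8
Qs = 3794.19 kN


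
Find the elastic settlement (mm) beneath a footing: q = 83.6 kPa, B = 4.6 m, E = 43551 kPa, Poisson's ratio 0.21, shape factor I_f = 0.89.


Using Se = q * B * (1 - nu^2) * I_f / E
1 - nu^2 = 1 - 0.21^2 = 0.9559
Se = 83.6 * 4.6 * 0.9559 * 0.89 / 43551
Se = 0.007512 m
Convert to mm: Se = 0.007512 * 1000 = 7.512 mm


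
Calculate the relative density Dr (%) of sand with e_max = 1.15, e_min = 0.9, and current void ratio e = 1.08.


Result: 28.0 %

Derivation:
Using Dr = (e_max - e) / (e_max - e_min) * 100
e_max - e = 1.15 - 1.08 = 0.07
e_max - e_min = 1.15 - 0.9 = 0.25
Dr = 0.07 / 0.25 * 100
Dr = 28.0 %


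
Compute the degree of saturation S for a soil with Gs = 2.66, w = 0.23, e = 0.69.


Result: 0.8867

Derivation:
Using S = Gs * w / e
S = 2.66 * 0.23 / 0.69
S = 0.8867


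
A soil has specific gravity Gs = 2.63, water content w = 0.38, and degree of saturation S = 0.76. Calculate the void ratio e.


Using the relation e = Gs * w / S
e = 2.63 * 0.38 / 0.76
e = 1.315


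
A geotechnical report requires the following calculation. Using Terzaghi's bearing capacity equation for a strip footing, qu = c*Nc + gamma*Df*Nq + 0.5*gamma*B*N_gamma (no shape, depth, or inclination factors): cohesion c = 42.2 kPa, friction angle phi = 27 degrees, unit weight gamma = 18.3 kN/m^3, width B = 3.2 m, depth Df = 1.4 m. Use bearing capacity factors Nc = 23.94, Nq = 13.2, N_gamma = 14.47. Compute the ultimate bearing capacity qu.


Result: 1772.13 kPa

Derivation:
Compute qu = c*Nc + gamma*Df*Nq + 0.5*gamma*B*N_gamma
Term 1: 42.2 * 23.94 = 1010.268
Term 2: 18.3 * 1.4 * 13.2 = 338.184
Term 3: 0.5 * 18.3 * 3.2 * 14.47 = 423.6816
qu = 1010.268 + 338.184 + 423.6816
qu = 1772.13 kPa


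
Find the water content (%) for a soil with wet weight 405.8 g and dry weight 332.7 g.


Result: 21.97 %

Derivation:
Using w = (m_wet - m_dry) / m_dry * 100
m_wet - m_dry = 405.8 - 332.7 = 73.1 g
w = 73.1 / 332.7 * 100
w = 21.97 %


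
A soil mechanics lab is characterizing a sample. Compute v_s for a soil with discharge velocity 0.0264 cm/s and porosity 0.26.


Result: 0.10154 cm/s

Derivation:
Using v_s = v_d / n
v_s = 0.0264 / 0.26
v_s = 0.10154 cm/s


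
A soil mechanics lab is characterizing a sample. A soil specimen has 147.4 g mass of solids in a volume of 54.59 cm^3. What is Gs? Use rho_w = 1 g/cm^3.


Using Gs = m_s / (V_s * rho_w)
Since rho_w = 1 g/cm^3:
Gs = 147.4 / 54.59
Gs = 2.7


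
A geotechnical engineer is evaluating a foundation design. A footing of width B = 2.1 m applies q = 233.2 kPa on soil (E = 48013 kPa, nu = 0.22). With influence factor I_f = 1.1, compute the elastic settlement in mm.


Result: 10.677 mm

Derivation:
Using Se = q * B * (1 - nu^2) * I_f / E
1 - nu^2 = 1 - 0.22^2 = 0.9516
Se = 233.2 * 2.1 * 0.9516 * 1.1 / 48013
Se = 0.010677 m
Convert to mm: Se = 0.010677 * 1000 = 10.677 mm


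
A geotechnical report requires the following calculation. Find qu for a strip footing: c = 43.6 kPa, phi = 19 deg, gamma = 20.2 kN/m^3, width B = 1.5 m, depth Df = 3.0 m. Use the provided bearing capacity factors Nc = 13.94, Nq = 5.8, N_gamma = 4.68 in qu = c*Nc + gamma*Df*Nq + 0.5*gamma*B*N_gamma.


Result: 1030.17 kPa

Derivation:
Compute qu = c*Nc + gamma*Df*Nq + 0.5*gamma*B*N_gamma
Term 1: 43.6 * 13.94 = 607.784
Term 2: 20.2 * 3.0 * 5.8 = 351.48
Term 3: 0.5 * 20.2 * 1.5 * 4.68 = 70.902
qu = 607.784 + 351.48 + 70.902
qu = 1030.17 kPa


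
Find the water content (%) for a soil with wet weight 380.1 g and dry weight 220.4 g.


Result: 72.46 %

Derivation:
Using w = (m_wet - m_dry) / m_dry * 100
m_wet - m_dry = 380.1 - 220.4 = 159.7 g
w = 159.7 / 220.4 * 100
w = 72.46 %


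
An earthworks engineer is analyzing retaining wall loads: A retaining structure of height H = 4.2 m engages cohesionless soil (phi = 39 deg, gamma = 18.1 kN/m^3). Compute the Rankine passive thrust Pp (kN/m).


Result: 701.71 kN/m

Derivation:
Compute passive earth pressure coefficient:
Kp = tan^2(45 + phi/2) = tan^2(64.5) = 4.395495
Compute passive force:
Pp = 0.5 * Kp * gamma * H^2
Pp = 0.5 * 4.395495 * 18.1 * 4.2^2
Pp = 701.71 kN/m


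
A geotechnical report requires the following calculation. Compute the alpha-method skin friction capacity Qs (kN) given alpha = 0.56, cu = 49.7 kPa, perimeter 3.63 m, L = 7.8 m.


Using Qs = alpha * cu * perimeter * L
Qs = 0.56 * 49.7 * 3.63 * 7.8
Qs = 788.04 kN


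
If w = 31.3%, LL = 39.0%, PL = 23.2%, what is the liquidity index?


First compute the plasticity index:
PI = LL - PL = 39.0 - 23.2 = 15.8
Then compute the liquidity index:
LI = (w - PL) / PI
LI = (31.3 - 23.2) / 15.8
LI = 0.513


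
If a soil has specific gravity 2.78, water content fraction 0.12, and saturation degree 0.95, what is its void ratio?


Using the relation e = Gs * w / S
e = 2.78 * 0.12 / 0.95
e = 0.3512


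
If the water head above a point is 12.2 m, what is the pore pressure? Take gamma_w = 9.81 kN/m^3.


Using u = gamma_w * h_w
u = 9.81 * 12.2
u = 119.68 kPa


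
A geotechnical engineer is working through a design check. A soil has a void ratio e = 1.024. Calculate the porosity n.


Using the relation n = e / (1 + e)
n = 1.024 / (1 + 1.024)
n = 1.024 / 2.024
n = 0.5059


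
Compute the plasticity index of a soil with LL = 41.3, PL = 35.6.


Using PI = LL - PL
PI = 41.3 - 35.6
PI = 5.7


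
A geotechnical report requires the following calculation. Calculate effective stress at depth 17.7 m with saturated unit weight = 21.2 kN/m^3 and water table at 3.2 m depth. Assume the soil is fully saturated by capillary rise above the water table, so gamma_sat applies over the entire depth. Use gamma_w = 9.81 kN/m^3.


Result: 233.0 kPa

Derivation:
Total stress = gamma_sat * depth
sigma = 21.2 * 17.7 = 375.24 kPa
Pore water pressure u = gamma_w * (depth - d_wt)
u = 9.81 * (17.7 - 3.2) = 142.245 kPa
Effective stress = sigma - u
sigma' = 375.24 - 142.245 = 233.0 kPa


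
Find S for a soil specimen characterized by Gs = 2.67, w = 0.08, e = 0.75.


Using S = Gs * w / e
S = 2.67 * 0.08 / 0.75
S = 0.2848


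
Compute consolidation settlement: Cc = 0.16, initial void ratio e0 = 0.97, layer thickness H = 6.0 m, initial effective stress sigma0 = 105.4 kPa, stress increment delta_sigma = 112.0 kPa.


Using Sc = Cc * H / (1 + e0) * log10((sigma0 + delta_sigma) / sigma0)
Stress ratio = (105.4 + 112.0) / 105.4 = 2.06262
log10(2.06262) = 0.314419
Cc * H / (1 + e0) = 0.16 * 6.0 / (1 + 0.97) = 0.48731
Sc = 0.48731 * 0.314419
Sc = 0.1532 m


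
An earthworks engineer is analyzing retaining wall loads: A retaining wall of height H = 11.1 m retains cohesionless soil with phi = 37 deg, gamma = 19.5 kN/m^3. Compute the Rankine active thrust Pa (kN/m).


Compute active earth pressure coefficient:
Ka = tan^2(45 - phi/2) = tan^2(26.5) = 0.248584
Compute active force:
Pa = 0.5 * Ka * gamma * H^2
Pa = 0.5 * 0.248584 * 19.5 * 11.1^2
Pa = 298.62 kN/m


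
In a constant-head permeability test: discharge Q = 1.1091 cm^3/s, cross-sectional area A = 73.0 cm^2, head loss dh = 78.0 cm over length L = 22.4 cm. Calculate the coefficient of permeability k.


Result: 0.004363 cm/s

Derivation:
Compute hydraulic gradient:
i = dh / L = 78.0 / 22.4 = 3.48214
Then apply Darcy's law:
k = Q / (A * i)
k = 1.1091 / (73.0 * 3.48214)
k = 1.1091 / 254.196
k = 0.004363 cm/s


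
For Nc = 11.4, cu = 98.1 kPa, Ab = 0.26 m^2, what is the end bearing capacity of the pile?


Using Qb = Nc * cu * Ab
Qb = 11.4 * 98.1 * 0.26
Qb = 290.77 kN


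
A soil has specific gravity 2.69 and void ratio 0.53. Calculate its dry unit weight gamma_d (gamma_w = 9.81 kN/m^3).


Using gamma_d = Gs * gamma_w / (1 + e)
gamma_d = 2.69 * 9.81 / (1 + 0.53)
gamma_d = 2.69 * 9.81 / 1.53
gamma_d = 17.248 kN/m^3


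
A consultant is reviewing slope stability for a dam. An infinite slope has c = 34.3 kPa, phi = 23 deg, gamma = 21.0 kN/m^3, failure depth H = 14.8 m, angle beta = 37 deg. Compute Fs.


Result: 0.793

Derivation:
Using Fs = c / (gamma*H*sin(beta)*cos(beta)) + tan(phi)/tan(beta)
Cohesion contribution = 34.3 / (21.0*14.8*sin(37)*cos(37))
Cohesion contribution = 0.229616
Friction contribution = tan(23)/tan(37) = 0.563297
Fs = 0.229616 + 0.563297
Fs = 0.793


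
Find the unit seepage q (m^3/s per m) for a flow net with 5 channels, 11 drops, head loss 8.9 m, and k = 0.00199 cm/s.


Convert k to m/s for unit consistency with H:
k = 0.00199 cm/s = 0.00199 / 100 m/s = 1.99e-05 m/s
Using q = k * H * Nf / Nd
Nf / Nd = 5 / 11 = 0.4545
q = 1.99e-05 * 8.9 * 0.4545
q = 8.05e-05 m^3/s per m


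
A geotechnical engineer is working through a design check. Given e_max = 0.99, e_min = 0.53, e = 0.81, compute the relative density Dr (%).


Result: 39.13 %

Derivation:
Using Dr = (e_max - e) / (e_max - e_min) * 100
e_max - e = 0.99 - 0.81 = 0.18
e_max - e_min = 0.99 - 0.53 = 0.46
Dr = 0.18 / 0.46 * 100
Dr = 39.13 %


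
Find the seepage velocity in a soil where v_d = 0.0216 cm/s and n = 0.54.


Using v_s = v_d / n
v_s = 0.0216 / 0.54
v_s = 0.04 cm/s


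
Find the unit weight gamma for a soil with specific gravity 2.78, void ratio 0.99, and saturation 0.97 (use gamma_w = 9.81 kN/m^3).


Using gamma = gamma_w * (Gs + S*e) / (1 + e)
Numerator: Gs + S*e = 2.78 + 0.97*0.99 = 3.7403
Denominator: 1 + e = 1 + 0.99 = 1.99
gamma = 9.81 * 3.7403 / 1.99
gamma = 18.438 kN/m^3


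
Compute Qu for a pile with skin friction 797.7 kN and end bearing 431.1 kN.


Using Qu = Qf + Qb
Qu = 797.7 + 431.1
Qu = 1228.8 kN


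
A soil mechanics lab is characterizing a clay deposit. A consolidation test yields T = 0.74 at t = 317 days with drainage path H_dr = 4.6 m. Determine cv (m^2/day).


Using cv = T * H_dr^2 / t
H_dr^2 = 4.6^2 = 21.16
cv = 0.74 * 21.16 / 317
cv = 0.0494 m^2/day


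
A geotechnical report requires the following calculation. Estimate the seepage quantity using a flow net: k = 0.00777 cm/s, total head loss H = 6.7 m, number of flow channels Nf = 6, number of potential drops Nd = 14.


Convert k to m/s for unit consistency with H:
k = 0.00777 cm/s = 0.00777 / 100 m/s = 7.77e-05 m/s
Using q = k * H * Nf / Nd
Nf / Nd = 6 / 14 = 0.4286
q = 7.77e-05 * 6.7 * 0.4286
q = 0.0002231 m^3/s per m


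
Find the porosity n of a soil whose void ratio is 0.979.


Using the relation n = e / (1 + e)
n = 0.979 / (1 + 0.979)
n = 0.979 / 1.979
n = 0.4947


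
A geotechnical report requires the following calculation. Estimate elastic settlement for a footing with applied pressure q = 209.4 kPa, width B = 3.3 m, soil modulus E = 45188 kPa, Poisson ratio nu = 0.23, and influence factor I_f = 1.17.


Using Se = q * B * (1 - nu^2) * I_f / E
1 - nu^2 = 1 - 0.23^2 = 0.9471
Se = 209.4 * 3.3 * 0.9471 * 1.17 / 45188
Se = 0.016945 m
Convert to mm: Se = 0.016945 * 1000 = 16.945 mm


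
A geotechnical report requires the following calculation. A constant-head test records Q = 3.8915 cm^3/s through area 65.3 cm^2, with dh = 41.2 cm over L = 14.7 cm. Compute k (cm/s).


Result: 0.021263 cm/s

Derivation:
Compute hydraulic gradient:
i = dh / L = 41.2 / 14.7 = 2.80272
Then apply Darcy's law:
k = Q / (A * i)
k = 3.8915 / (65.3 * 2.80272)
k = 3.8915 / 183.018
k = 0.021263 cm/s


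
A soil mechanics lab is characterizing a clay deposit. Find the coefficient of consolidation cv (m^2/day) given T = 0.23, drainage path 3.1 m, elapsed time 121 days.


Using cv = T * H_dr^2 / t
H_dr^2 = 3.1^2 = 9.61
cv = 0.23 * 9.61 / 121
cv = 0.01827 m^2/day


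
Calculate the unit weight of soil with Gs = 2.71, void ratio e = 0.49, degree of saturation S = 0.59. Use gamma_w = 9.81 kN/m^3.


Using gamma = gamma_w * (Gs + S*e) / (1 + e)
Numerator: Gs + S*e = 2.71 + 0.59*0.49 = 2.9991
Denominator: 1 + e = 1 + 0.49 = 1.49
gamma = 9.81 * 2.9991 / 1.49
gamma = 19.746 kN/m^3


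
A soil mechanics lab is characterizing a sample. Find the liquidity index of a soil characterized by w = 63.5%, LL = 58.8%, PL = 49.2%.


First compute the plasticity index:
PI = LL - PL = 58.8 - 49.2 = 9.6
Then compute the liquidity index:
LI = (w - PL) / PI
LI = (63.5 - 49.2) / 9.6
LI = 1.49


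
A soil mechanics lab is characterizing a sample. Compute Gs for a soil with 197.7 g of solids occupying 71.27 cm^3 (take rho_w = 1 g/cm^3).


Using Gs = m_s / (V_s * rho_w)
Since rho_w = 1 g/cm^3:
Gs = 197.7 / 71.27
Gs = 2.774


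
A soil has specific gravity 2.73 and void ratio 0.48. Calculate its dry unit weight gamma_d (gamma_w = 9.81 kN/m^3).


Using gamma_d = Gs * gamma_w / (1 + e)
gamma_d = 2.73 * 9.81 / (1 + 0.48)
gamma_d = 2.73 * 9.81 / 1.48
gamma_d = 18.095 kN/m^3


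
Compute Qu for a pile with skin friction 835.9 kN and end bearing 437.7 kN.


Result: 1273.6 kN

Derivation:
Using Qu = Qf + Qb
Qu = 835.9 + 437.7
Qu = 1273.6 kN


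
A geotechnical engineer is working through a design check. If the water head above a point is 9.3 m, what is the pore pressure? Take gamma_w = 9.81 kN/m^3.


Result: 91.23 kPa

Derivation:
Using u = gamma_w * h_w
u = 9.81 * 9.3
u = 91.23 kPa


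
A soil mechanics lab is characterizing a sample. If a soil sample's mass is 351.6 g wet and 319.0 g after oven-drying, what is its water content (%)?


Using w = (m_wet - m_dry) / m_dry * 100
m_wet - m_dry = 351.6 - 319.0 = 32.6 g
w = 32.6 / 319.0 * 100
w = 10.22 %


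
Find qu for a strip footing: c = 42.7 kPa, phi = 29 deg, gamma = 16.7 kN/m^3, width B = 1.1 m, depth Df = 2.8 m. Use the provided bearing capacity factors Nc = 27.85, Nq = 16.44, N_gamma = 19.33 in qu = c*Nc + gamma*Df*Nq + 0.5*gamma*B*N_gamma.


Result: 2135.48 kPa

Derivation:
Compute qu = c*Nc + gamma*Df*Nq + 0.5*gamma*B*N_gamma
Term 1: 42.7 * 27.85 = 1189.195
Term 2: 16.7 * 2.8 * 16.44 = 768.7344
Term 3: 0.5 * 16.7 * 1.1 * 19.33 = 177.54605
qu = 1189.195 + 768.7344 + 177.54605
qu = 2135.48 kPa


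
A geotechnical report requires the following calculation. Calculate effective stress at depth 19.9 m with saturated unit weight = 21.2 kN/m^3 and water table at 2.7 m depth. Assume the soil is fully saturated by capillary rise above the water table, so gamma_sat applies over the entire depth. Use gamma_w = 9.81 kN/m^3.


Result: 253.15 kPa

Derivation:
Total stress = gamma_sat * depth
sigma = 21.2 * 19.9 = 421.88 kPa
Pore water pressure u = gamma_w * (depth - d_wt)
u = 9.81 * (19.9 - 2.7) = 168.732 kPa
Effective stress = sigma - u
sigma' = 421.88 - 168.732 = 253.15 kPa


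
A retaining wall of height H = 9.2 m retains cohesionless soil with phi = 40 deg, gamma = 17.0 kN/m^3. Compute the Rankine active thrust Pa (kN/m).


Result: 156.44 kN/m

Derivation:
Compute active earth pressure coefficient:
Ka = tan^2(45 - phi/2) = tan^2(25.0) = 0.217443
Compute active force:
Pa = 0.5 * Ka * gamma * H^2
Pa = 0.5 * 0.217443 * 17.0 * 9.2^2
Pa = 156.44 kN/m


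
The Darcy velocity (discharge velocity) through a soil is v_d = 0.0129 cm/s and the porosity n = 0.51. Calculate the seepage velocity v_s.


Using v_s = v_d / n
v_s = 0.0129 / 0.51
v_s = 0.02529 cm/s


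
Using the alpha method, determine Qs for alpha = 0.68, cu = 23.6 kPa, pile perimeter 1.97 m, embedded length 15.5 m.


Using Qs = alpha * cu * perimeter * L
Qs = 0.68 * 23.6 * 1.97 * 15.5
Qs = 490.03 kN


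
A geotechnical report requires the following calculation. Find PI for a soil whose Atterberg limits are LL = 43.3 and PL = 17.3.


Using PI = LL - PL
PI = 43.3 - 17.3
PI = 26.0


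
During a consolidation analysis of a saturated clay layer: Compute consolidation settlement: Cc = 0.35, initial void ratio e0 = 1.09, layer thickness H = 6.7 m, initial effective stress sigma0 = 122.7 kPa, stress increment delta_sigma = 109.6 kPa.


Using Sc = Cc * H / (1 + e0) * log10((sigma0 + delta_sigma) / sigma0)
Stress ratio = (122.7 + 109.6) / 122.7 = 1.89324
log10(1.89324) = 0.277205
Cc * H / (1 + e0) = 0.35 * 6.7 / (1 + 1.09) = 1.12201
Sc = 1.12201 * 0.277205
Sc = 0.311 m


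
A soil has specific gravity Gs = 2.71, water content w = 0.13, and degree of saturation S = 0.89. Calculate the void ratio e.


Result: 0.3958

Derivation:
Using the relation e = Gs * w / S
e = 2.71 * 0.13 / 0.89
e = 0.3958


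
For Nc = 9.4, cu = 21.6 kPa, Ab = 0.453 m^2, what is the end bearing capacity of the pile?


Using Qb = Nc * cu * Ab
Qb = 9.4 * 21.6 * 0.453
Qb = 91.98 kN


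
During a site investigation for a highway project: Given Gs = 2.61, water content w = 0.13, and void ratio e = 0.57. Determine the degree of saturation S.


Using S = Gs * w / e
S = 2.61 * 0.13 / 0.57
S = 0.5953


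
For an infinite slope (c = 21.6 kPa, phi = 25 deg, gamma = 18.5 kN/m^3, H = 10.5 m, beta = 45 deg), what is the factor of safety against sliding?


Result: 0.689

Derivation:
Using Fs = c / (gamma*H*sin(beta)*cos(beta)) + tan(phi)/tan(beta)
Cohesion contribution = 21.6 / (18.5*10.5*sin(45)*cos(45))
Cohesion contribution = 0.222394
Friction contribution = tan(25)/tan(45) = 0.466308
Fs = 0.222394 + 0.466308
Fs = 0.689


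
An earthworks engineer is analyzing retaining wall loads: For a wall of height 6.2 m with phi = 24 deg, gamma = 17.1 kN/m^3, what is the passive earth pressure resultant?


Result: 779.32 kN/m

Derivation:
Compute passive earth pressure coefficient:
Kp = tan^2(45 + phi/2) = tan^2(57.0) = 2.371184
Compute passive force:
Pp = 0.5 * Kp * gamma * H^2
Pp = 0.5 * 2.371184 * 17.1 * 6.2^2
Pp = 779.32 kN/m


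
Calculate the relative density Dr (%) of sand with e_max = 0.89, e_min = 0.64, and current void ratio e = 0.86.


Result: 12.0 %

Derivation:
Using Dr = (e_max - e) / (e_max - e_min) * 100
e_max - e = 0.89 - 0.86 = 0.03
e_max - e_min = 0.89 - 0.64 = 0.25
Dr = 0.03 / 0.25 * 100
Dr = 12.0 %


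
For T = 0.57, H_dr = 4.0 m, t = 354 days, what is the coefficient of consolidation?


Using cv = T * H_dr^2 / t
H_dr^2 = 4.0^2 = 16.0
cv = 0.57 * 16.0 / 354
cv = 0.02576 m^2/day


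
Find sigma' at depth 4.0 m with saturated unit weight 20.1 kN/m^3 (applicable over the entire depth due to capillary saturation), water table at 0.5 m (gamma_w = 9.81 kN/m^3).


Result: 46.07 kPa

Derivation:
Total stress = gamma_sat * depth
sigma = 20.1 * 4.0 = 80.4 kPa
Pore water pressure u = gamma_w * (depth - d_wt)
u = 9.81 * (4.0 - 0.5) = 34.335 kPa
Effective stress = sigma - u
sigma' = 80.4 - 34.335 = 46.07 kPa


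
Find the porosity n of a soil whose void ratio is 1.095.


Using the relation n = e / (1 + e)
n = 1.095 / (1 + 1.095)
n = 1.095 / 2.095
n = 0.5227


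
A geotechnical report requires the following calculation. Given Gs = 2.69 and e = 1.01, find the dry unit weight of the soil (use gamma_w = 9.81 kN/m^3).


Result: 13.129 kN/m^3

Derivation:
Using gamma_d = Gs * gamma_w / (1 + e)
gamma_d = 2.69 * 9.81 / (1 + 1.01)
gamma_d = 2.69 * 9.81 / 2.01
gamma_d = 13.129 kN/m^3


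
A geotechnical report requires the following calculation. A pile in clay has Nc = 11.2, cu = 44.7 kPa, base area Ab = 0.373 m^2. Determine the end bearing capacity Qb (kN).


Using Qb = Nc * cu * Ab
Qb = 11.2 * 44.7 * 0.373
Qb = 186.74 kN


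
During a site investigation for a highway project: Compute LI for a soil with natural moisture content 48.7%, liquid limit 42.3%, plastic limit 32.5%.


Result: 1.653

Derivation:
First compute the plasticity index:
PI = LL - PL = 42.3 - 32.5 = 9.8
Then compute the liquidity index:
LI = (w - PL) / PI
LI = (48.7 - 32.5) / 9.8
LI = 1.653


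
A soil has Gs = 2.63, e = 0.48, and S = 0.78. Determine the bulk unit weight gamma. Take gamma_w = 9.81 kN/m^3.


Using gamma = gamma_w * (Gs + S*e) / (1 + e)
Numerator: Gs + S*e = 2.63 + 0.78*0.48 = 3.0044
Denominator: 1 + e = 1 + 0.48 = 1.48
gamma = 9.81 * 3.0044 / 1.48
gamma = 19.914 kN/m^3


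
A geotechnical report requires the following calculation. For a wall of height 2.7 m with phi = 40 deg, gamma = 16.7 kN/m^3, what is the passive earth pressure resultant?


Compute passive earth pressure coefficient:
Kp = tan^2(45 + phi/2) = tan^2(65.0) = 4.59891
Compute passive force:
Pp = 0.5 * Kp * gamma * H^2
Pp = 0.5 * 4.59891 * 16.7 * 2.7^2
Pp = 279.94 kN/m


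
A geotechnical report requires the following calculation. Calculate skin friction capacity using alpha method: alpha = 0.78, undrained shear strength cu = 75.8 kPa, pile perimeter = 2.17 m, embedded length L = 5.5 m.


Result: 705.64 kN

Derivation:
Using Qs = alpha * cu * perimeter * L
Qs = 0.78 * 75.8 * 2.17 * 5.5
Qs = 705.64 kN


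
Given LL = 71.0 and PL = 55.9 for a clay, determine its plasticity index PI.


Using PI = LL - PL
PI = 71.0 - 55.9
PI = 15.1


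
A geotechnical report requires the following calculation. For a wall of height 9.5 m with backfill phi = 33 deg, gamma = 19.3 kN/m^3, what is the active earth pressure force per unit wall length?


Result: 256.75 kN/m

Derivation:
Compute active earth pressure coefficient:
Ka = tan^2(45 - phi/2) = tan^2(28.5) = 0.294801
Compute active force:
Pa = 0.5 * Ka * gamma * H^2
Pa = 0.5 * 0.294801 * 19.3 * 9.5^2
Pa = 256.75 kN/m


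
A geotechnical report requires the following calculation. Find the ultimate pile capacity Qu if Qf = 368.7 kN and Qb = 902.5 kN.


Using Qu = Qf + Qb
Qu = 368.7 + 902.5
Qu = 1271.2 kN


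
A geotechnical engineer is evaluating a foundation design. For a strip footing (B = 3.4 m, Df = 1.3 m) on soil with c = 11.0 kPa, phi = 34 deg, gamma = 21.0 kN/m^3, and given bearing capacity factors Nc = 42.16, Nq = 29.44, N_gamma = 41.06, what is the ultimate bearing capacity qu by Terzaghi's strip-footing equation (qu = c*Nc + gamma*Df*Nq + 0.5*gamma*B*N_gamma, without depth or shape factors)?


Compute qu = c*Nc + gamma*Df*Nq + 0.5*gamma*B*N_gamma
Term 1: 11.0 * 42.16 = 463.76
Term 2: 21.0 * 1.3 * 29.44 = 803.712
Term 3: 0.5 * 21.0 * 3.4 * 41.06 = 1465.842
qu = 463.76 + 803.712 + 1465.842
qu = 2733.31 kPa
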